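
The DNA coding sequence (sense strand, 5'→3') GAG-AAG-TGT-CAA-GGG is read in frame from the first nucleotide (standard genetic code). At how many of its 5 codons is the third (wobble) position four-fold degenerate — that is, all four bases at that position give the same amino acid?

1

Codon 1 GAG (Glu): third position 2-fold.
Codon 2 AAG (Lys): third position 2-fold.
Codon 3 TGT (Cys): third position 2-fold.
Codon 4 CAA (Gln): third position 2-fold.
Codon 5 GGG (Gly): third position 4-fold.
Four-fold degenerate third positions: 1.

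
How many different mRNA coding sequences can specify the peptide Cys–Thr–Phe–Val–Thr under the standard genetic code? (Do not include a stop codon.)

Cys: 2 codons.
Thr: 4 codons.
Phe: 2 codons.
Val: 4 codons.
Thr: 4 codons.
2 × 4 × 2 × 4 × 4 = 256.

256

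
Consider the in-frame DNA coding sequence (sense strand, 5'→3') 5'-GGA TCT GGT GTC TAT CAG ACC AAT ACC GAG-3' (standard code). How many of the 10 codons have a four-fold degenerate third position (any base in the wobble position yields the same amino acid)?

Codon 1 GGA (Gly): third position 4-fold.
Codon 2 TCT (Ser): third position 4-fold.
Codon 3 GGT (Gly): third position 4-fold.
Codon 4 GTC (Val): third position 4-fold.
Codon 5 TAT (Tyr): third position 2-fold.
Codon 6 CAG (Gln): third position 2-fold.
Codon 7 ACC (Thr): third position 4-fold.
Codon 8 AAT (Asn): third position 2-fold.
Codon 9 ACC (Thr): third position 4-fold.
Codon 10 GAG (Glu): third position 2-fold.
Four-fold degenerate third positions: 6.

6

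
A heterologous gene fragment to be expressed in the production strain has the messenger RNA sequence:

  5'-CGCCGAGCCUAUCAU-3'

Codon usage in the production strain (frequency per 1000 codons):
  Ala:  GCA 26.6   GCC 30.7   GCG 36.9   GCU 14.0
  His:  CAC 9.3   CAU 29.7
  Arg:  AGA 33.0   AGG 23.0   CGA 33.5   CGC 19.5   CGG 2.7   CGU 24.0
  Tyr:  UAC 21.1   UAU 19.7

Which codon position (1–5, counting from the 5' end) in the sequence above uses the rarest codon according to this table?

1

Codon 1 CGC (Arg): 19.5 per 1000.
Codon 2 CGA (Arg): 33.5 per 1000.
Codon 3 GCC (Ala): 30.7 per 1000.
Codon 4 UAU (Tyr): 19.7 per 1000.
Codon 5 CAU (His): 29.7 per 1000.
Lowest frequency is 19.5 at codon 1.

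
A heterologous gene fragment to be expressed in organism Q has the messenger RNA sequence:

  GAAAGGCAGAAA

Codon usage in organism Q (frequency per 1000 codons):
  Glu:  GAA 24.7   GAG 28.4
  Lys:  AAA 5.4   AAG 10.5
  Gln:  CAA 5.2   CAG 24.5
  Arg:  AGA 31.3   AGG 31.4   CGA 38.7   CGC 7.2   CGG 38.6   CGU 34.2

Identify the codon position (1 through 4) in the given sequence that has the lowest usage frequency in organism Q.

Codon 1 GAA (Glu): 24.7 per 1000.
Codon 2 AGG (Arg): 31.4 per 1000.
Codon 3 CAG (Gln): 24.5 per 1000.
Codon 4 AAA (Lys): 5.4 per 1000.
Lowest frequency is 5.4 at codon 4.

4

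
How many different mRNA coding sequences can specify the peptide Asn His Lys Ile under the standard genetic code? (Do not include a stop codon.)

24

Asn: 2 codons.
His: 2 codons.
Lys: 2 codons.
Ile: 3 codons.
2 × 2 × 2 × 3 = 24.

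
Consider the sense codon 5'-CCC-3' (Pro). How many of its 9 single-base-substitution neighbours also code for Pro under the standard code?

Position 1: none → 0 synonymous.
Position 2: none → 0 synonymous.
Position 3: CCU, CCA, CCG → 3 synonymous.
Total: 0 + 0 + 3 = 3.

3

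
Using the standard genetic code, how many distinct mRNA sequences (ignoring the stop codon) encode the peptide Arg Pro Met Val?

96

Arg: 6 codons.
Pro: 4 codons.
Met: 1 codon.
Val: 4 codons.
6 × 4 × 1 × 4 = 96.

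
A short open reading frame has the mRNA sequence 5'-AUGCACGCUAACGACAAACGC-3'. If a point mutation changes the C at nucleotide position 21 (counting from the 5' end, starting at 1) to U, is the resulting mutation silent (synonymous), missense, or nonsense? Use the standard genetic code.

silent

Position 21 falls in codon 7: CGC → Arg.
After the substitution the codon is CGU → Arg.
Both encode Arg, so the change is synonymous.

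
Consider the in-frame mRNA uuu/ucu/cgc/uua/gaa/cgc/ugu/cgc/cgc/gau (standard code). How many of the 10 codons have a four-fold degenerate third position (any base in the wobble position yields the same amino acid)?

5

Codon 1 UUU (Phe): third position 2-fold.
Codon 2 UCU (Ser): third position 4-fold.
Codon 3 CGC (Arg): third position 4-fold.
Codon 4 UUA (Leu): third position 2-fold.
Codon 5 GAA (Glu): third position 2-fold.
Codon 6 CGC (Arg): third position 4-fold.
Codon 7 UGU (Cys): third position 2-fold.
Codon 8 CGC (Arg): third position 4-fold.
Codon 9 CGC (Arg): third position 4-fold.
Codon 10 GAU (Asp): third position 2-fold.
Four-fold degenerate third positions: 5.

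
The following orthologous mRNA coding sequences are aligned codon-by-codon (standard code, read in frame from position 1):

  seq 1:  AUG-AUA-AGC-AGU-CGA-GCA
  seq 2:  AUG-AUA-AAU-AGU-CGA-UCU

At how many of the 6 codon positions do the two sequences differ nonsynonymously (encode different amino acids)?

2

Codon 1: AUG Met / AUG Met — identical.
Codon 2: AUA Ile / AUA Ile — identical.
Codon 3: AGC Ser / AAU Asn — nonsynonymous.
Codon 4: AGU Ser / AGU Ser — identical.
Codon 5: CGA Arg / CGA Arg — identical.
Codon 6: GCA Ala / UCU Ser — nonsynonymous.
Nonsynonymous differences: 2.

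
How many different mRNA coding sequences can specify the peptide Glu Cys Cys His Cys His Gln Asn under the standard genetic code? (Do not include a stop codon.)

256

Glu: 2 codons.
Cys: 2 codons.
Cys: 2 codons.
His: 2 codons.
Cys: 2 codons.
His: 2 codons.
Gln: 2 codons.
Asn: 2 codons.
2 × 2 × 2 × 2 × 2 × 2 × 2 × 2 = 256.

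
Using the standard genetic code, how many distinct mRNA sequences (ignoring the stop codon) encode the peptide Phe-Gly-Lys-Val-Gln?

128

Phe: 2 codons.
Gly: 4 codons.
Lys: 2 codons.
Val: 4 codons.
Gln: 2 codons.
2 × 4 × 2 × 4 × 2 = 128.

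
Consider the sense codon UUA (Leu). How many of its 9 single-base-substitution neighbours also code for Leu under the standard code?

Position 1: CUA → 1 synonymous.
Position 2: none → 0 synonymous.
Position 3: UUG → 1 synonymous.
Total: 1 + 0 + 1 = 2.

2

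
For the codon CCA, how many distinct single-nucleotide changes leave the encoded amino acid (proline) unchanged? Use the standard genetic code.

Position 1: none → 0 synonymous.
Position 2: none → 0 synonymous.
Position 3: CCU, CCC, CCG → 3 synonymous.
Total: 0 + 0 + 3 = 3.

3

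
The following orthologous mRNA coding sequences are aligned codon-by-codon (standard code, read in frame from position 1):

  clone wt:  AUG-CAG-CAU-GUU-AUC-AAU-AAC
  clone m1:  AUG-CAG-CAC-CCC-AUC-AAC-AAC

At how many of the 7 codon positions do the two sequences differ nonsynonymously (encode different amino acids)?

Codon 1: AUG Met / AUG Met — identical.
Codon 2: CAG Gln / CAG Gln — identical.
Codon 3: CAU His / CAC His — synonymous.
Codon 4: GUU Val / CCC Pro — nonsynonymous.
Codon 5: AUC Ile / AUC Ile — identical.
Codon 6: AAU Asn / AAC Asn — synonymous.
Codon 7: AAC Asn / AAC Asn — identical.
Nonsynonymous differences: 1.

1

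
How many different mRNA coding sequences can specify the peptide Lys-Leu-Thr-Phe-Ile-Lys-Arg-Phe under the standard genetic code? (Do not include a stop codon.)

Lys: 2 codons.
Leu: 6 codons.
Thr: 4 codons.
Phe: 2 codons.
Ile: 3 codons.
Lys: 2 codons.
Arg: 6 codons.
Phe: 2 codons.
2 × 6 × 4 × 2 × 3 × 2 × 6 × 2 = 6912.

6912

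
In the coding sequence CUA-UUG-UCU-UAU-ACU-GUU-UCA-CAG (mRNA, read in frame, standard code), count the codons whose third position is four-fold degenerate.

5

Codon 1 CUA (Leu): third position 4-fold.
Codon 2 UUG (Leu): third position 2-fold.
Codon 3 UCU (Ser): third position 4-fold.
Codon 4 UAU (Tyr): third position 2-fold.
Codon 5 ACU (Thr): third position 4-fold.
Codon 6 GUU (Val): third position 4-fold.
Codon 7 UCA (Ser): third position 4-fold.
Codon 8 CAG (Gln): third position 2-fold.
Four-fold degenerate third positions: 5.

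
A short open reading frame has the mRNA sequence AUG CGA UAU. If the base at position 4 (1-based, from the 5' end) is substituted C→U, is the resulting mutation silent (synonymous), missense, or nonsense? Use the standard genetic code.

nonsense

Position 4 falls in codon 2: CGA → Arg.
After the substitution the codon is UGA → Stop.
The new codon is a stop codon, so this is a nonsense mutation.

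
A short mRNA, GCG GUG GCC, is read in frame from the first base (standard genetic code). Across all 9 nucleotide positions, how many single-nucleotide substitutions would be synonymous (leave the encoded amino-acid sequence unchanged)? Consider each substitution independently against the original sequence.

9

Codon 1 (GCG, Ala): 3 synonymous substitutions.
Codon 2 (GUG, Val): 3 synonymous substitutions.
Codon 3 (GCC, Ala): 3 synonymous substitutions.
Total: 3 + 3 + 3 = 9.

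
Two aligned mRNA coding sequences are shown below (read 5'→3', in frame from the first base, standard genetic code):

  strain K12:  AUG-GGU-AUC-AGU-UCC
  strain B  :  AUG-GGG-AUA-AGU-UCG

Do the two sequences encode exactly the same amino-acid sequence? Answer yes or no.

Codon 1: AUG Met / AUG Met — identical.
Codon 2: GGU Gly / GGG Gly — synonymous.
Codon 3: AUC Ile / AUA Ile — synonymous.
Codon 4: AGU Ser / AGU Ser — identical.
Codon 5: UCC Ser / UCG Ser — synonymous.
Nonsynonymous differences: 0 → same protein.

yes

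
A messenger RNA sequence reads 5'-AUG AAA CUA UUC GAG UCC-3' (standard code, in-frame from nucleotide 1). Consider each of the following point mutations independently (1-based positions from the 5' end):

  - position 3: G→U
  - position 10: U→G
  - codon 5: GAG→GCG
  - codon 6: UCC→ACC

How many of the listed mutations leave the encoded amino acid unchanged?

Codon 1: AUG (Met) → AUU (Ile) — missense.
Codon 4: UUC (Phe) → GUC (Val) — missense.
Codon 5: GAG (Glu) → GCG (Ala) — missense.
Codon 6: UCC (Ser) → ACC (Thr) — missense.
Synonymous: 0 of 4.

0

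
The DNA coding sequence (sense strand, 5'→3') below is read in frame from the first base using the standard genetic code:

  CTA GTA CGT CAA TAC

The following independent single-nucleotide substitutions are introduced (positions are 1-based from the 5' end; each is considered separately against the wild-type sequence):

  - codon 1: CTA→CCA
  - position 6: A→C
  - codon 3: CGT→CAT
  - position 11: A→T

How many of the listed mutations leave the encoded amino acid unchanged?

1

Codon 1: CTA (Leu) → CCA (Pro) — missense.
Codon 2: GTA (Val) → GTC (Val) — synonymous.
Codon 3: CGT (Arg) → CAT (His) — missense.
Codon 4: CAA (Gln) → CTA (Leu) — missense.
Synonymous: 1 of 4.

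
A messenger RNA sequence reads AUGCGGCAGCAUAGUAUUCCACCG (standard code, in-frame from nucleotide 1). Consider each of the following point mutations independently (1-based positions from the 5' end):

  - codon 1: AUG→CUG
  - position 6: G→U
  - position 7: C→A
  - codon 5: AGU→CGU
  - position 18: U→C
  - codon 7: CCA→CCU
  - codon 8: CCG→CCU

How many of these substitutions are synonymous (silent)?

4

Codon 1: AUG (Met) → CUG (Leu) — missense.
Codon 2: CGG (Arg) → CGU (Arg) — synonymous.
Codon 3: CAG (Gln) → AAG (Lys) — missense.
Codon 5: AGU (Ser) → CGU (Arg) — missense.
Codon 6: AUU (Ile) → AUC (Ile) — synonymous.
Codon 7: CCA (Pro) → CCU (Pro) — synonymous.
Codon 8: CCG (Pro) → CCU (Pro) — synonymous.
Synonymous: 4 of 7.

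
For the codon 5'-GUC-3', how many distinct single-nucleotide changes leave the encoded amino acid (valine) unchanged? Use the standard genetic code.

Position 1: none → 0 synonymous.
Position 2: none → 0 synonymous.
Position 3: GUU, GUA, GUG → 3 synonymous.
Total: 0 + 0 + 3 = 3.

3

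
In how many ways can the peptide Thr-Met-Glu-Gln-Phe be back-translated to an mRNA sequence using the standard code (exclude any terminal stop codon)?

32

Thr: 4 codons.
Met: 1 codon.
Glu: 2 codons.
Gln: 2 codons.
Phe: 2 codons.
4 × 1 × 2 × 2 × 2 = 32.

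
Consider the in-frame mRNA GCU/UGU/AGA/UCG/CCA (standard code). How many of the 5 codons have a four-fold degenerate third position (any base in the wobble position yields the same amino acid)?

3

Codon 1 GCU (Ala): third position 4-fold.
Codon 2 UGU (Cys): third position 2-fold.
Codon 3 AGA (Arg): third position 2-fold.
Codon 4 UCG (Ser): third position 4-fold.
Codon 5 CCA (Pro): third position 4-fold.
Four-fold degenerate third positions: 3.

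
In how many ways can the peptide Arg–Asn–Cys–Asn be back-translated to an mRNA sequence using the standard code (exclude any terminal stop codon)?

Arg: 6 codons.
Asn: 2 codons.
Cys: 2 codons.
Asn: 2 codons.
6 × 2 × 2 × 2 = 48.

48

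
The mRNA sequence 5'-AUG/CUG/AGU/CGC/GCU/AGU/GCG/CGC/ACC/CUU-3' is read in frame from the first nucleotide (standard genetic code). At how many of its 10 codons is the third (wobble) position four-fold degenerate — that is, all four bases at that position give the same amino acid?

Codon 1 AUG (Met): third position 1-fold.
Codon 2 CUG (Leu): third position 4-fold.
Codon 3 AGU (Ser): third position 2-fold.
Codon 4 CGC (Arg): third position 4-fold.
Codon 5 GCU (Ala): third position 4-fold.
Codon 6 AGU (Ser): third position 2-fold.
Codon 7 GCG (Ala): third position 4-fold.
Codon 8 CGC (Arg): third position 4-fold.
Codon 9 ACC (Thr): third position 4-fold.
Codon 10 CUU (Leu): third position 4-fold.
Four-fold degenerate third positions: 7.

7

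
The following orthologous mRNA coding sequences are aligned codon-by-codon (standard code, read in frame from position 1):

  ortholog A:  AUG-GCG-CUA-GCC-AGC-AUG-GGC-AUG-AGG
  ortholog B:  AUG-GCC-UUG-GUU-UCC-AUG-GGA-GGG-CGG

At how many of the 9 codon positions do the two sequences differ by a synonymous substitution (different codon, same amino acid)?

5

Codon 1: AUG Met / AUG Met — identical.
Codon 2: GCG Ala / GCC Ala — synonymous.
Codon 3: CUA Leu / UUG Leu — synonymous.
Codon 4: GCC Ala / GUU Val — nonsynonymous.
Codon 5: AGC Ser / UCC Ser — synonymous.
Codon 6: AUG Met / AUG Met — identical.
Codon 7: GGC Gly / GGA Gly — synonymous.
Codon 8: AUG Met / GGG Gly — nonsynonymous.
Codon 9: AGG Arg / CGG Arg — synonymous.
Synonymous differences: 5.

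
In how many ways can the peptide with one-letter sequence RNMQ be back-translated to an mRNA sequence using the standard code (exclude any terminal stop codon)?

Arg: 6 codons.
Asn: 2 codons.
Met: 1 codon.
Gln: 2 codons.
6 × 2 × 1 × 2 = 24.

24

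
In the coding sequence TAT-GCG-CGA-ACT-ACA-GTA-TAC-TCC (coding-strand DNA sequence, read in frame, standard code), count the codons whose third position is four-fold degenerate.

Codon 1 TAT (Tyr): third position 2-fold.
Codon 2 GCG (Ala): third position 4-fold.
Codon 3 CGA (Arg): third position 4-fold.
Codon 4 ACT (Thr): third position 4-fold.
Codon 5 ACA (Thr): third position 4-fold.
Codon 6 GTA (Val): third position 4-fold.
Codon 7 TAC (Tyr): third position 2-fold.
Codon 8 TCC (Ser): third position 4-fold.
Four-fold degenerate third positions: 6.

6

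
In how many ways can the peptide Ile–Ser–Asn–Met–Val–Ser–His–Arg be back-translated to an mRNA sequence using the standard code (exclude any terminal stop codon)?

Ile: 3 codons.
Ser: 6 codons.
Asn: 2 codons.
Met: 1 codon.
Val: 4 codons.
Ser: 6 codons.
His: 2 codons.
Arg: 6 codons.
3 × 6 × 2 × 1 × 4 × 6 × 2 × 6 = 10368.

10368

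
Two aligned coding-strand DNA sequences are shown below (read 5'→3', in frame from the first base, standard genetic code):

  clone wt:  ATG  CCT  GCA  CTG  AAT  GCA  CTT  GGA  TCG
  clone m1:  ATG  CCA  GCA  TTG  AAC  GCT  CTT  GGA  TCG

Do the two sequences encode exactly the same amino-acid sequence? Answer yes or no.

Codon 1: ATG Met / ATG Met — identical.
Codon 2: CCT Pro / CCA Pro — synonymous.
Codon 3: GCA Ala / GCA Ala — identical.
Codon 4: CTG Leu / TTG Leu — synonymous.
Codon 5: AAT Asn / AAC Asn — synonymous.
Codon 6: GCA Ala / GCT Ala — synonymous.
Codon 7: CTT Leu / CTT Leu — identical.
Codon 8: GGA Gly / GGA Gly — identical.
Codon 9: TCG Ser / TCG Ser — identical.
Nonsynonymous differences: 0 → same protein.

yes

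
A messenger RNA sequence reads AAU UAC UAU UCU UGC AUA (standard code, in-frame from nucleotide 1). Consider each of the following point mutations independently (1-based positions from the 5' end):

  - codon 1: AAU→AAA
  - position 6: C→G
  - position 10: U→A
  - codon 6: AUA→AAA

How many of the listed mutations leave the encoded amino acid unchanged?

Codon 1: AAU (Asn) → AAA (Lys) — missense.
Codon 2: UAC (Tyr) → UAG (Stop) — nonsense.
Codon 4: UCU (Ser) → ACU (Thr) — missense.
Codon 6: AUA (Ile) → AAA (Lys) — missense.
Synonymous: 0 of 4.

0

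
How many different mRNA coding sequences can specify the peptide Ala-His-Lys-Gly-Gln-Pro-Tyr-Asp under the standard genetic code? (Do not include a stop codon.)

Ala: 4 codons.
His: 2 codons.
Lys: 2 codons.
Gly: 4 codons.
Gln: 2 codons.
Pro: 4 codons.
Tyr: 2 codons.
Asp: 2 codons.
4 × 2 × 2 × 4 × 2 × 4 × 2 × 2 = 2048.

2048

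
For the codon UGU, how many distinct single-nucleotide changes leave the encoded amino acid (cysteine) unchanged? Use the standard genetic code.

1

Position 1: none → 0 synonymous.
Position 2: none → 0 synonymous.
Position 3: UGC → 1 synonymous.
Total: 0 + 0 + 1 = 1.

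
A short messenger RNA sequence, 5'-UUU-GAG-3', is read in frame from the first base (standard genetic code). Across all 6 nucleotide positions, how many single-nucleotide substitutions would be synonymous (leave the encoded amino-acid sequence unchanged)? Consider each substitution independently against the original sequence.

2

Codon 1 (UUU, Phe): 1 synonymous substitution.
Codon 2 (GAG, Glu): 1 synonymous substitution.
Total: 1 + 1 = 2.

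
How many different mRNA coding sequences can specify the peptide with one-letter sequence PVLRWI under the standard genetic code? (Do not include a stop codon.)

1728

Pro: 4 codons.
Val: 4 codons.
Leu: 6 codons.
Arg: 6 codons.
Trp: 1 codon.
Ile: 3 codons.
4 × 4 × 6 × 6 × 1 × 3 = 1728.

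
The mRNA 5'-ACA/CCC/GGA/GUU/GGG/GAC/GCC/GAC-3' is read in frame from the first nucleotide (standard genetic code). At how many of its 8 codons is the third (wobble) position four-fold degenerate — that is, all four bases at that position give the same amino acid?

6

Codon 1 ACA (Thr): third position 4-fold.
Codon 2 CCC (Pro): third position 4-fold.
Codon 3 GGA (Gly): third position 4-fold.
Codon 4 GUU (Val): third position 4-fold.
Codon 5 GGG (Gly): third position 4-fold.
Codon 6 GAC (Asp): third position 2-fold.
Codon 7 GCC (Ala): third position 4-fold.
Codon 8 GAC (Asp): third position 2-fold.
Four-fold degenerate third positions: 6.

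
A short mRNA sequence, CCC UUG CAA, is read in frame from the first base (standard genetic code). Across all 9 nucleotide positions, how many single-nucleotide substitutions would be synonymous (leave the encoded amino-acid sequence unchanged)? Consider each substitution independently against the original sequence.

Codon 1 (CCC, Pro): 3 synonymous substitutions.
Codon 2 (UUG, Leu): 2 synonymous substitutions.
Codon 3 (CAA, Gln): 1 synonymous substitution.
Total: 3 + 2 + 1 = 6.

6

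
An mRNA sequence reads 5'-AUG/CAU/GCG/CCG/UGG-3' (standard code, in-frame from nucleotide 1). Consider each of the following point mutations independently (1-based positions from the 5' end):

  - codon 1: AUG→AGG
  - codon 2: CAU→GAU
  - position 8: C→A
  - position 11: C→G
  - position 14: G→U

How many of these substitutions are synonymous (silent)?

Codon 1: AUG (Met) → AGG (Arg) — missense.
Codon 2: CAU (His) → GAU (Asp) — missense.
Codon 3: GCG (Ala) → GAG (Glu) — missense.
Codon 4: CCG (Pro) → CGG (Arg) — missense.
Codon 5: UGG (Trp) → UUG (Leu) — missense.
Synonymous: 0 of 5.

0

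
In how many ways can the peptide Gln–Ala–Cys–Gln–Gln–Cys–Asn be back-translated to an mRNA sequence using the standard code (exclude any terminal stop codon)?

Gln: 2 codons.
Ala: 4 codons.
Cys: 2 codons.
Gln: 2 codons.
Gln: 2 codons.
Cys: 2 codons.
Asn: 2 codons.
2 × 4 × 2 × 2 × 2 × 2 × 2 = 256.

256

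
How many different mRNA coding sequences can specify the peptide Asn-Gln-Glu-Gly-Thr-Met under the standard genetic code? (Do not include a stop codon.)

128

Asn: 2 codons.
Gln: 2 codons.
Glu: 2 codons.
Gly: 4 codons.
Thr: 4 codons.
Met: 1 codon.
2 × 2 × 2 × 4 × 4 × 1 = 128.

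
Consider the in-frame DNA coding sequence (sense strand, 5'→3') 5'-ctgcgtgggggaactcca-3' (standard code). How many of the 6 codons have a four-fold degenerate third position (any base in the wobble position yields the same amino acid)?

6

Codon 1 CTG (Leu): third position 4-fold.
Codon 2 CGT (Arg): third position 4-fold.
Codon 3 GGG (Gly): third position 4-fold.
Codon 4 GGA (Gly): third position 4-fold.
Codon 5 ACT (Thr): third position 4-fold.
Codon 6 CCA (Pro): third position 4-fold.
Four-fold degenerate third positions: 6.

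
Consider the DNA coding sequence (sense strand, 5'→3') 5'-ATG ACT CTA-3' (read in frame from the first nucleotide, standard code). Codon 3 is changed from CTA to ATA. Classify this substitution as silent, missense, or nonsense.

missense

Position 7 falls in codon 3: CTA → Leu.
After the substitution the codon is ATA → Ile.
Leu ≠ Ile, so this is a missense mutation.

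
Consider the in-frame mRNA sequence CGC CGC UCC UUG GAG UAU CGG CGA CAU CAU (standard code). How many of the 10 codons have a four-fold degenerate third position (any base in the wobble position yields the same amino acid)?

Codon 1 CGC (Arg): third position 4-fold.
Codon 2 CGC (Arg): third position 4-fold.
Codon 3 UCC (Ser): third position 4-fold.
Codon 4 UUG (Leu): third position 2-fold.
Codon 5 GAG (Glu): third position 2-fold.
Codon 6 UAU (Tyr): third position 2-fold.
Codon 7 CGG (Arg): third position 4-fold.
Codon 8 CGA (Arg): third position 4-fold.
Codon 9 CAU (His): third position 2-fold.
Codon 10 CAU (His): third position 2-fold.
Four-fold degenerate third positions: 5.

5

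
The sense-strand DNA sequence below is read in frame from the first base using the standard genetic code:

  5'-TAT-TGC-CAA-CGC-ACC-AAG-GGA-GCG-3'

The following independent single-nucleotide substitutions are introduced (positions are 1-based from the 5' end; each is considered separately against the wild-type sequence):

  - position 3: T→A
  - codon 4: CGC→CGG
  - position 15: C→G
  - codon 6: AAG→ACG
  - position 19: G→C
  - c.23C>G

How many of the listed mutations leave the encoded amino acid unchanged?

2

Codon 1: TAT (Tyr) → TAA (Stop) — nonsense.
Codon 4: CGC (Arg) → CGG (Arg) — synonymous.
Codon 5: ACC (Thr) → ACG (Thr) — synonymous.
Codon 6: AAG (Lys) → ACG (Thr) — missense.
Codon 7: GGA (Gly) → CGA (Arg) — missense.
Codon 8: GCG (Ala) → GGG (Gly) — missense.
Synonymous: 2 of 6.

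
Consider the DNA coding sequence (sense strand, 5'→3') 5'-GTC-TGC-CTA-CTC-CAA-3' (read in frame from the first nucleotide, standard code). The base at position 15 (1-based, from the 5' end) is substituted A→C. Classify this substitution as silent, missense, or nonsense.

missense

Position 15 falls in codon 5: CAA → Gln.
After the substitution the codon is CAC → His.
Gln ≠ His, so this is a missense mutation.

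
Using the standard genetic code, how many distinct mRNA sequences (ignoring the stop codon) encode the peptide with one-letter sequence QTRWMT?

192

Gln: 2 codons.
Thr: 4 codons.
Arg: 6 codons.
Trp: 1 codon.
Met: 1 codon.
Thr: 4 codons.
2 × 4 × 6 × 1 × 1 × 4 = 192.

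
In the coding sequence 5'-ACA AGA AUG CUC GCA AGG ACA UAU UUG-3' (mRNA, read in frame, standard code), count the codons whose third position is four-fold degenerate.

Codon 1 ACA (Thr): third position 4-fold.
Codon 2 AGA (Arg): third position 2-fold.
Codon 3 AUG (Met): third position 1-fold.
Codon 4 CUC (Leu): third position 4-fold.
Codon 5 GCA (Ala): third position 4-fold.
Codon 6 AGG (Arg): third position 2-fold.
Codon 7 ACA (Thr): third position 4-fold.
Codon 8 UAU (Tyr): third position 2-fold.
Codon 9 UUG (Leu): third position 2-fold.
Four-fold degenerate third positions: 4.

4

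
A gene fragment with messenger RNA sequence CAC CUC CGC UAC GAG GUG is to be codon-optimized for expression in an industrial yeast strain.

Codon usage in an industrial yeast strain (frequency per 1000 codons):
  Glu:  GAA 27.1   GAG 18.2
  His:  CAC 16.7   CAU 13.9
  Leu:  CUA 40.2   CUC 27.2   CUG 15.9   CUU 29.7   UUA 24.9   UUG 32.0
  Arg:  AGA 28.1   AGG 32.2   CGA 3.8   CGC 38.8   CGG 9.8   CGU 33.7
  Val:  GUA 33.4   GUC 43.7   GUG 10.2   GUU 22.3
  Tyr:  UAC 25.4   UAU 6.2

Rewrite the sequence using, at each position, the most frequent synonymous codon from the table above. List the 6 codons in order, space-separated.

Codon 1 (His): best is CAC at 16.7.
Codon 2 (Leu): best is CUA at 40.2.
Codon 3 (Arg): best is CGC at 38.8.
Codon 4 (Tyr): best is UAC at 25.4.
Codon 5 (Glu): best is GAA at 27.1.
Codon 6 (Val): best is GUC at 43.7.

CAC CUA CGC UAC GAA GUC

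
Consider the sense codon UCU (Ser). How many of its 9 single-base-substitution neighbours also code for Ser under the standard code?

3

Position 1: none → 0 synonymous.
Position 2: none → 0 synonymous.
Position 3: UCC, UCA, UCG → 3 synonymous.
Total: 0 + 0 + 3 = 3.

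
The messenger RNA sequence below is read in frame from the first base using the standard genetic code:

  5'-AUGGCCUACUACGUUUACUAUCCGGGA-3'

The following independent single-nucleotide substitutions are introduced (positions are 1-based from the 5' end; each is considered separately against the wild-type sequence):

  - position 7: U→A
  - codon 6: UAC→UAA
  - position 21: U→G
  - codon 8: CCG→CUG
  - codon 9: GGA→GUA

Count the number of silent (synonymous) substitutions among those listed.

0

Codon 3: UAC (Tyr) → AAC (Asn) — missense.
Codon 6: UAC (Tyr) → UAA (Stop) — nonsense.
Codon 7: UAU (Tyr) → UAG (Stop) — nonsense.
Codon 8: CCG (Pro) → CUG (Leu) — missense.
Codon 9: GGA (Gly) → GUA (Val) — missense.
Synonymous: 0 of 5.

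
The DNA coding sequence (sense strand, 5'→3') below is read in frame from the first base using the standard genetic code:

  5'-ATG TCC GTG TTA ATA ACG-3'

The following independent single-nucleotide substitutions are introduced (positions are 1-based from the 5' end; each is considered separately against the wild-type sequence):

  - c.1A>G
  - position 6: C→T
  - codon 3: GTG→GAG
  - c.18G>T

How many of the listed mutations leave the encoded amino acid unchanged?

Codon 1: ATG (Met) → GTG (Val) — missense.
Codon 2: TCC (Ser) → TCT (Ser) — synonymous.
Codon 3: GTG (Val) → GAG (Glu) — missense.
Codon 6: ACG (Thr) → ACT (Thr) — synonymous.
Synonymous: 2 of 4.

2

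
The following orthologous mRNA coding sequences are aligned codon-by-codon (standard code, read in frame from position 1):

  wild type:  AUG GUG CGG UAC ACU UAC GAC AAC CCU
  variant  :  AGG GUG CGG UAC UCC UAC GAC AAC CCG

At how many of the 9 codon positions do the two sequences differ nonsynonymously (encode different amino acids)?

2

Codon 1: AUG Met / AGG Arg — nonsynonymous.
Codon 2: GUG Val / GUG Val — identical.
Codon 3: CGG Arg / CGG Arg — identical.
Codon 4: UAC Tyr / UAC Tyr — identical.
Codon 5: ACU Thr / UCC Ser — nonsynonymous.
Codon 6: UAC Tyr / UAC Tyr — identical.
Codon 7: GAC Asp / GAC Asp — identical.
Codon 8: AAC Asn / AAC Asn — identical.
Codon 9: CCU Pro / CCG Pro — synonymous.
Nonsynonymous differences: 2.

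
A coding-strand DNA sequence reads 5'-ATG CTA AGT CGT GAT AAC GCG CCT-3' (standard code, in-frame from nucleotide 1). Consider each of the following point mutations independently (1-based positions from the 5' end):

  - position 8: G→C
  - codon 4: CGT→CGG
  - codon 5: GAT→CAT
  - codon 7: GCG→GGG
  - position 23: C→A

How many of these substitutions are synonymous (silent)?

Codon 3: AGT (Ser) → ACT (Thr) — missense.
Codon 4: CGT (Arg) → CGG (Arg) — synonymous.
Codon 5: GAT (Asp) → CAT (His) — missense.
Codon 7: GCG (Ala) → GGG (Gly) — missense.
Codon 8: CCT (Pro) → CAT (His) — missense.
Synonymous: 1 of 5.

1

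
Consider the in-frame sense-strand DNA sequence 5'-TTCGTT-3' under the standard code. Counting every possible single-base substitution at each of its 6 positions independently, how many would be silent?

Codon 1 (TTC, Phe): 1 synonymous substitution.
Codon 2 (GTT, Val): 3 synonymous substitutions.
Total: 1 + 3 = 4.

4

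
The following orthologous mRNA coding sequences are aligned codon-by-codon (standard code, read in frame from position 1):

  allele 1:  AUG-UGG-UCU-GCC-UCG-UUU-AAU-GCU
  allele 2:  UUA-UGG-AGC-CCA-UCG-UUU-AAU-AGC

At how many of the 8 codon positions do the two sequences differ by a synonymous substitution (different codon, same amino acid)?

Codon 1: AUG Met / UUA Leu — nonsynonymous.
Codon 2: UGG Trp / UGG Trp — identical.
Codon 3: UCU Ser / AGC Ser — synonymous.
Codon 4: GCC Ala / CCA Pro — nonsynonymous.
Codon 5: UCG Ser / UCG Ser — identical.
Codon 6: UUU Phe / UUU Phe — identical.
Codon 7: AAU Asn / AAU Asn — identical.
Codon 8: GCU Ala / AGC Ser — nonsynonymous.
Synonymous differences: 1.

1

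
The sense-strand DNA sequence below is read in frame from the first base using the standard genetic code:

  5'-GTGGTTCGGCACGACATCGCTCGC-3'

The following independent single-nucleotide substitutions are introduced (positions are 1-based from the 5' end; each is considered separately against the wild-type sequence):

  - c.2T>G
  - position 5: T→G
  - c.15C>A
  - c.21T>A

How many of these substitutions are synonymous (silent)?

Codon 1: GTG (Val) → GGG (Gly) — missense.
Codon 2: GTT (Val) → GGT (Gly) — missense.
Codon 5: GAC (Asp) → GAA (Glu) — missense.
Codon 7: GCT (Ala) → GCA (Ala) — synonymous.
Synonymous: 1 of 4.

1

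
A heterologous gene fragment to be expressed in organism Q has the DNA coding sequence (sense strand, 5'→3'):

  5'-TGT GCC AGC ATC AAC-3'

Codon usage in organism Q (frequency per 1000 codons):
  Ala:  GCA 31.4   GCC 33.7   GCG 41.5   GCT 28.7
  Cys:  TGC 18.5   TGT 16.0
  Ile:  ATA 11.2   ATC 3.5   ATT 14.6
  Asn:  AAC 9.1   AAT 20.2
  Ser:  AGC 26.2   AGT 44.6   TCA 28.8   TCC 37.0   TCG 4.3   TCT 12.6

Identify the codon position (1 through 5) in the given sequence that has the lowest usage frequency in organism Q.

Codon 1 TGT (Cys): 16.0 per 1000.
Codon 2 GCC (Ala): 33.7 per 1000.
Codon 3 AGC (Ser): 26.2 per 1000.
Codon 4 ATC (Ile): 3.5 per 1000.
Codon 5 AAC (Asn): 9.1 per 1000.
Lowest frequency is 3.5 at codon 4.

4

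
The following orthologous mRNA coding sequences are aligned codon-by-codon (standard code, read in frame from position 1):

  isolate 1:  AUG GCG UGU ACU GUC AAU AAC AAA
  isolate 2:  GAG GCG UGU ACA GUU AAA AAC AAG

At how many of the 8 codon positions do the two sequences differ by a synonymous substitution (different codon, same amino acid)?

Codon 1: AUG Met / GAG Glu — nonsynonymous.
Codon 2: GCG Ala / GCG Ala — identical.
Codon 3: UGU Cys / UGU Cys — identical.
Codon 4: ACU Thr / ACA Thr — synonymous.
Codon 5: GUC Val / GUU Val — synonymous.
Codon 6: AAU Asn / AAA Lys — nonsynonymous.
Codon 7: AAC Asn / AAC Asn — identical.
Codon 8: AAA Lys / AAG Lys — synonymous.
Synonymous differences: 3.

3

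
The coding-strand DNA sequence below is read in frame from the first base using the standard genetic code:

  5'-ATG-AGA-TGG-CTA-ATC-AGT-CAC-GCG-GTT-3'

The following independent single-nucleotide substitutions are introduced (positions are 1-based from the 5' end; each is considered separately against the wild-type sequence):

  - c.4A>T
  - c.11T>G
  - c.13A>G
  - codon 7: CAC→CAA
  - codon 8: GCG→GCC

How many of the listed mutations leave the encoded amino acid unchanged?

Codon 2: AGA (Arg) → TGA (Stop) — nonsense.
Codon 4: CTA (Leu) → CGA (Arg) — missense.
Codon 5: ATC (Ile) → GTC (Val) — missense.
Codon 7: CAC (His) → CAA (Gln) — missense.
Codon 8: GCG (Ala) → GCC (Ala) — synonymous.
Synonymous: 1 of 5.

1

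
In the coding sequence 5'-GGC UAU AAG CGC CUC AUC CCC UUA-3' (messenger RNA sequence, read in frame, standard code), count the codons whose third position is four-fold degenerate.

Codon 1 GGC (Gly): third position 4-fold.
Codon 2 UAU (Tyr): third position 2-fold.
Codon 3 AAG (Lys): third position 2-fold.
Codon 4 CGC (Arg): third position 4-fold.
Codon 5 CUC (Leu): third position 4-fold.
Codon 6 AUC (Ile): third position 3-fold.
Codon 7 CCC (Pro): third position 4-fold.
Codon 8 UUA (Leu): third position 2-fold.
Four-fold degenerate third positions: 4.

4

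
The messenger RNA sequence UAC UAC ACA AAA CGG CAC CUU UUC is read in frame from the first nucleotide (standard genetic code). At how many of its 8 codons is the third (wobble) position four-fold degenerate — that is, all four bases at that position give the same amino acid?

Codon 1 UAC (Tyr): third position 2-fold.
Codon 2 UAC (Tyr): third position 2-fold.
Codon 3 ACA (Thr): third position 4-fold.
Codon 4 AAA (Lys): third position 2-fold.
Codon 5 CGG (Arg): third position 4-fold.
Codon 6 CAC (His): third position 2-fold.
Codon 7 CUU (Leu): third position 4-fold.
Codon 8 UUC (Phe): third position 2-fold.
Four-fold degenerate third positions: 3.

3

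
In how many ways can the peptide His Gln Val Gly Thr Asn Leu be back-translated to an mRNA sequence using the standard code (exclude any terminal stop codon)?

His: 2 codons.
Gln: 2 codons.
Val: 4 codons.
Gly: 4 codons.
Thr: 4 codons.
Asn: 2 codons.
Leu: 6 codons.
2 × 2 × 4 × 4 × 4 × 2 × 6 = 3072.

3072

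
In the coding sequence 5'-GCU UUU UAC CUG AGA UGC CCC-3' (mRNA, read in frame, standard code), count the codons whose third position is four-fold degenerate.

Codon 1 GCU (Ala): third position 4-fold.
Codon 2 UUU (Phe): third position 2-fold.
Codon 3 UAC (Tyr): third position 2-fold.
Codon 4 CUG (Leu): third position 4-fold.
Codon 5 AGA (Arg): third position 2-fold.
Codon 6 UGC (Cys): third position 2-fold.
Codon 7 CCC (Pro): third position 4-fold.
Four-fold degenerate third positions: 3.

3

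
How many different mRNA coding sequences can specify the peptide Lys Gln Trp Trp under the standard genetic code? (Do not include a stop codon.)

4

Lys: 2 codons.
Gln: 2 codons.
Trp: 1 codon.
Trp: 1 codon.
2 × 2 × 1 × 1 = 4.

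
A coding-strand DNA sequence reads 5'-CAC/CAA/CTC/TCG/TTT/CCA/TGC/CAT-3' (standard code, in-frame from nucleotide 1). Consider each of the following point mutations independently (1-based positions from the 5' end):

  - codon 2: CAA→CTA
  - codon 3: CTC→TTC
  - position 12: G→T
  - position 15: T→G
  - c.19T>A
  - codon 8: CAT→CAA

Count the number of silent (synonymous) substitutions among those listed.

Codon 2: CAA (Gln) → CTA (Leu) — missense.
Codon 3: CTC (Leu) → TTC (Phe) — missense.
Codon 4: TCG (Ser) → TCT (Ser) — synonymous.
Codon 5: TTT (Phe) → TTG (Leu) — missense.
Codon 7: TGC (Cys) → AGC (Ser) — missense.
Codon 8: CAT (His) → CAA (Gln) — missense.
Synonymous: 1 of 6.

1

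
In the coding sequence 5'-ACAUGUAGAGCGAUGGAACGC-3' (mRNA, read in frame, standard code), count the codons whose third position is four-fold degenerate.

3

Codon 1 ACA (Thr): third position 4-fold.
Codon 2 UGU (Cys): third position 2-fold.
Codon 3 AGA (Arg): third position 2-fold.
Codon 4 GCG (Ala): third position 4-fold.
Codon 5 AUG (Met): third position 1-fold.
Codon 6 GAA (Glu): third position 2-fold.
Codon 7 CGC (Arg): third position 4-fold.
Four-fold degenerate third positions: 3.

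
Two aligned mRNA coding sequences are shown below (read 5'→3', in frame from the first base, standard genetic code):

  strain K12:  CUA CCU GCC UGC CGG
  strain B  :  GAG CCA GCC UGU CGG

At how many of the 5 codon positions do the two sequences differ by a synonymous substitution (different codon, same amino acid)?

Codon 1: CUA Leu / GAG Glu — nonsynonymous.
Codon 2: CCU Pro / CCA Pro — synonymous.
Codon 3: GCC Ala / GCC Ala — identical.
Codon 4: UGC Cys / UGU Cys — synonymous.
Codon 5: CGG Arg / CGG Arg — identical.
Synonymous differences: 2.

2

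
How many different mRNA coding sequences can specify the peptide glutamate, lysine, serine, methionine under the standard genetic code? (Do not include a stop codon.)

Glu: 2 codons.
Lys: 2 codons.
Ser: 6 codons.
Met: 1 codon.
2 × 2 × 6 × 1 = 24.

24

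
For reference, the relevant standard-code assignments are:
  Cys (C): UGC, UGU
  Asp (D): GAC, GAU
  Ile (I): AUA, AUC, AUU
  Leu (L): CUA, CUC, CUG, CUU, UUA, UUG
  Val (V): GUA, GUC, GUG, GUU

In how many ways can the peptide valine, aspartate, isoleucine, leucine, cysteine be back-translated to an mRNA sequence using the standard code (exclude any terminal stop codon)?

Val: 4 codons.
Asp: 2 codons.
Ile: 3 codons.
Leu: 6 codons.
Cys: 2 codons.
4 × 2 × 3 × 6 × 2 = 288.

288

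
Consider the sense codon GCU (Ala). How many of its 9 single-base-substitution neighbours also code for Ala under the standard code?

3

Position 1: none → 0 synonymous.
Position 2: none → 0 synonymous.
Position 3: GCC, GCA, GCG → 3 synonymous.
Total: 0 + 0 + 3 = 3.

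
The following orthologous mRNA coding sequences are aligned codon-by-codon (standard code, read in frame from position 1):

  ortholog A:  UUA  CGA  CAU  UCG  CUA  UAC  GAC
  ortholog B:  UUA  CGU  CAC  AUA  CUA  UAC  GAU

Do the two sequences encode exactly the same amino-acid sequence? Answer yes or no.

no

Codon 1: UUA Leu / UUA Leu — identical.
Codon 2: CGA Arg / CGU Arg — synonymous.
Codon 3: CAU His / CAC His — synonymous.
Codon 4: UCG Ser / AUA Ile — nonsynonymous.
Codon 5: CUA Leu / CUA Leu — identical.
Codon 6: UAC Tyr / UAC Tyr — identical.
Codon 7: GAC Asp / GAU Asp — synonymous.
Nonsynonymous differences: 1 → different protein.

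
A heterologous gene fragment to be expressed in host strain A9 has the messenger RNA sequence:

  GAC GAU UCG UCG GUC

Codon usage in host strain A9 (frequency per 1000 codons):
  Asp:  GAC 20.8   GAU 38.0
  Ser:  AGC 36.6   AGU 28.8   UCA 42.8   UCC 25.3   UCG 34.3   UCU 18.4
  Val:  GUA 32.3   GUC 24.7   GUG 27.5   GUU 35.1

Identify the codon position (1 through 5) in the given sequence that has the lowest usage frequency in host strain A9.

1

Codon 1 GAC (Asp): 20.8 per 1000.
Codon 2 GAU (Asp): 38.0 per 1000.
Codon 3 UCG (Ser): 34.3 per 1000.
Codon 4 UCG (Ser): 34.3 per 1000.
Codon 5 GUC (Val): 24.7 per 1000.
Lowest frequency is 20.8 at codon 1.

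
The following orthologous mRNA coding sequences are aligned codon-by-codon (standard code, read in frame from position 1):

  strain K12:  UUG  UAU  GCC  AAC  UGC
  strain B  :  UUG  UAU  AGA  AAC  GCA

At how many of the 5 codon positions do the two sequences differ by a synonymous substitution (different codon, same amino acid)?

Codon 1: UUG Leu / UUG Leu — identical.
Codon 2: UAU Tyr / UAU Tyr — identical.
Codon 3: GCC Ala / AGA Arg — nonsynonymous.
Codon 4: AAC Asn / AAC Asn — identical.
Codon 5: UGC Cys / GCA Ala — nonsynonymous.
Synonymous differences: 0.

0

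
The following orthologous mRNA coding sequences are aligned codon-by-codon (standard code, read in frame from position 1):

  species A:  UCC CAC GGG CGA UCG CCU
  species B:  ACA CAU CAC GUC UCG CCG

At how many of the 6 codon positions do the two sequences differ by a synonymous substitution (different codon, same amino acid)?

Codon 1: UCC Ser / ACA Thr — nonsynonymous.
Codon 2: CAC His / CAU His — synonymous.
Codon 3: GGG Gly / CAC His — nonsynonymous.
Codon 4: CGA Arg / GUC Val — nonsynonymous.
Codon 5: UCG Ser / UCG Ser — identical.
Codon 6: CCU Pro / CCG Pro — synonymous.
Synonymous differences: 2.

2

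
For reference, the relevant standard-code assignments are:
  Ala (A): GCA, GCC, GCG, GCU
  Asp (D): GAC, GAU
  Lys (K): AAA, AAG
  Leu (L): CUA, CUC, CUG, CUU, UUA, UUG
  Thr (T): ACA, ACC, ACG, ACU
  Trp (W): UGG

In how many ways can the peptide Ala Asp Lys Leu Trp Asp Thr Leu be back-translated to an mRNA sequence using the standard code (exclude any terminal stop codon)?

Ala: 4 codons.
Asp: 2 codons.
Lys: 2 codons.
Leu: 6 codons.
Trp: 1 codon.
Asp: 2 codons.
Thr: 4 codons.
Leu: 6 codons.
4 × 2 × 2 × 6 × 1 × 2 × 4 × 6 = 4608.

4608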